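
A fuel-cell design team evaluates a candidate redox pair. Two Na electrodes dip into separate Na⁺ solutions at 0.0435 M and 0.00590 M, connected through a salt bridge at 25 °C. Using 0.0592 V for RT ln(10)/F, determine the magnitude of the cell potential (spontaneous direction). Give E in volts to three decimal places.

For a concentration cell E°cell = 0. The 0.0435 M side is the cathode (reduction is favoured where [Na⁺] is higher).
With n = 1, E = −(0.0592/1) log([Na⁺]ₐₙ/[Na⁺]꜀ₐₜ) = −(0.0592/1) log(0.0059/0.0435) = −(0.0592/1)(-0.868) = +0.051 V.

+0.051 V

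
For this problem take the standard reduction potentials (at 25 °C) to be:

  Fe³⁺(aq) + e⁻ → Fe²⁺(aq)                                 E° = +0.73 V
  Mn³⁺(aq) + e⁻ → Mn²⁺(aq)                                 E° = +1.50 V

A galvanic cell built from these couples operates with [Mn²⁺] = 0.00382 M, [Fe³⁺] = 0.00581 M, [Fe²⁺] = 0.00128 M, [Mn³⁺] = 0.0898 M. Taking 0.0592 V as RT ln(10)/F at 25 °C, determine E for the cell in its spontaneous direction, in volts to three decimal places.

Mn³⁺/Mn²⁺ is the cathode (higher E°), Fe³⁺/Fe²⁺ the anode: E°cell = +1.50 − (+0.73) = +0.77 V, n = 1.
Overall: Mn³⁺(aq) + Fe²⁺(aq) → Mn²⁺(aq) + Fe³⁺(aq)
Q = [Mn²⁺]·[Fe³⁺] / ([Mn³⁺]·[Fe²⁺]); log Q = -0.714.
E = E° − (0.0592/n) log Q = +0.77 − (0.0592/1)(-0.714) = +0.812 V.

+0.812 V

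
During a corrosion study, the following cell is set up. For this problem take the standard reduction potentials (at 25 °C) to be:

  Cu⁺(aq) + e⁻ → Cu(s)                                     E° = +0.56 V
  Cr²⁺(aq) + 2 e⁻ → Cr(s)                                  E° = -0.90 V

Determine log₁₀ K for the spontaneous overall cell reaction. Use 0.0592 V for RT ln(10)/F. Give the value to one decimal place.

Cathode: Cu⁺/Cu; anode: Cr²⁺/Cr. E°cell = +1.46 V, n = 2.
log K = nE°cell / 0.0592 = (2)(+1.46) / 0.0592 = 49.3.

49.3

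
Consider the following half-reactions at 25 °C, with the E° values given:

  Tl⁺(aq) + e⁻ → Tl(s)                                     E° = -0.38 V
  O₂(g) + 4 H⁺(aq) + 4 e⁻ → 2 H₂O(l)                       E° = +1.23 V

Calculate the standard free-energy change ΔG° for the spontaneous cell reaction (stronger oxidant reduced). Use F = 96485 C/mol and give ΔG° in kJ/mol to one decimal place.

O₂/H₂O (E° = +1.23 V) is the cathode; Tl⁺/Tl (E° = -0.38 V) is the anode, so E°cell = +1.61 V.
Balancing electrons gives n = 4 (lcm of 4 and 1).
ΔG° = −nFE° = −(4)(96485)(+1.61) = -621,363 J = -621.4 kJ/mol.

-621.4 kJ/mol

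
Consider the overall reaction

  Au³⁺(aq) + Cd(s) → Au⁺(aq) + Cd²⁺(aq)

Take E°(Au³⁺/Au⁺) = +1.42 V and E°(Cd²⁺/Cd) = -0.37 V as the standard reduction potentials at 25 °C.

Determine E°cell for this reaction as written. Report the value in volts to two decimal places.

+1.79 V

The Au³⁺/Au⁺ couple has the higher reduction potential, so it is the cathode; Cd²⁺/Cd is oxidised at the anode.
E°cell = E°(cathode) − E°(anode) = (+1.42) − (-0.37) = +1.79 V.
Since E°cell > 0, the reaction is spontaneous under standard conditions.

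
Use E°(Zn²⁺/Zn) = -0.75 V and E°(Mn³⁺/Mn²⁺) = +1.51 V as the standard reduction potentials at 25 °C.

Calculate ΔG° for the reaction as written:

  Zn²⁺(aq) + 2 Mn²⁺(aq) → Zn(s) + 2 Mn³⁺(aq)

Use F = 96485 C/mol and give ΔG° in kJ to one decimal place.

+436.1 kJ

As written, Zn²⁺/Zn is reduced (cathode) and Mn³⁺/Mn²⁺ is oxidised (anode), so E°cell = (-0.75) − (+1.51) = -2.26 V.
Balancing electrons gives n = 2.
ΔG° = −nFE° = −(2)(96485)(-2.26) = 436,112 J = +436.1 kJ.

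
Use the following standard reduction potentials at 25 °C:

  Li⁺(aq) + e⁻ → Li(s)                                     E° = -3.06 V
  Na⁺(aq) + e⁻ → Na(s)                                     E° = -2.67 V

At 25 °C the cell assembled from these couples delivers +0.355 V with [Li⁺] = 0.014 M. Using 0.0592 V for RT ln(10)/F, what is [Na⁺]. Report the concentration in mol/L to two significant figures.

Na⁺/Na is the cathode, Li⁺/Li the anode: E°cell = +0.39 V, n = 1.
Overall reaction: Na⁺(aq) + Li(s) → Na(s) + Li⁺(aq); Q = [Li⁺]^1/[Na⁺]^1.
From E = E° − (0.0592/n) log Q: log Q = (E° − E)·n/0.0592 = (+0.39 − (+0.355))·1/0.0592 = 0.5912.
So 1·log[Na⁺] = 1·log(0.014) − log Q = -1.8539 − (0.5912) = -2.4451; [Na⁺] = 10^(-2.4451) ≈ 0.0036 M.

0.0036 M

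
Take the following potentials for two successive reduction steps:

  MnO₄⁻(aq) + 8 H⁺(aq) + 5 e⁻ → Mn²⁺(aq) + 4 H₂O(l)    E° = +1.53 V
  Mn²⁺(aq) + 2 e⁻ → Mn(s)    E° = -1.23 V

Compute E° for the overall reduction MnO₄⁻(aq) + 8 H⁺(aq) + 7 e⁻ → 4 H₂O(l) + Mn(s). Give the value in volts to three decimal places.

+0.741 V

Adding the free-energy changes (−nFE°) of the two steps gives −n₃FE°₃ = −n₁FE°₁ − n₂FE°₂.
E°₃ = (5×+1.53 + 2×-1.23) / 7 = (+5.190) / 7 = +0.741 V.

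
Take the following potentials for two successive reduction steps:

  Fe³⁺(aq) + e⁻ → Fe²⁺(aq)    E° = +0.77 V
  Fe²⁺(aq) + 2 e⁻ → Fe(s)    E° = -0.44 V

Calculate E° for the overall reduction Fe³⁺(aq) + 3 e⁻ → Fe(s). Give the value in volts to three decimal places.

-0.037 V

Standard free energies of sequential steps add: ΔG°₃ = ΔG°₁ + ΔG°₂, so n₃E°₃ = n₁E°₁ + n₂E°₂.
E°₃ = (1×+0.77 + 2×-0.44) / 3 = (-0.110) / 3 = -0.037 V.
Simply averaging or adding the two E° values would be wrong; the electron-weighted sum is required.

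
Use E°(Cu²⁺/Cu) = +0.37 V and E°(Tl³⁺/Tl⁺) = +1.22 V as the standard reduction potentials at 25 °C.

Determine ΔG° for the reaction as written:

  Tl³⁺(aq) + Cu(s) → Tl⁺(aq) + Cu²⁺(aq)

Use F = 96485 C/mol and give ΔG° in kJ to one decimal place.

-164.0 kJ

As written, Tl³⁺/Tl⁺ is reduced (cathode) and Cu²⁺/Cu is oxidised (anode), so E°cell = (+1.22) − (+0.37) = +0.85 V.
Balancing electrons gives n = 2.
ΔG° = −nFE° = −(2)(96485)(+0.85) = -164,024 J = -164.0 kJ.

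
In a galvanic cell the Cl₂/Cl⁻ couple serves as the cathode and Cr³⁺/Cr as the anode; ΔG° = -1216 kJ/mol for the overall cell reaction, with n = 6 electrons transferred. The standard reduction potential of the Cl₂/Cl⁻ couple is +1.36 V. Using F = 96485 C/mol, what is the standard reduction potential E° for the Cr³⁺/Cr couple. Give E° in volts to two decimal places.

E°cell = −ΔG°/(nF) = −(-1216×10³)/((6)(96485)) = +2.100 V.
Since Cl₂/Cl⁻ is the cathode and Cr³⁺/Cr the anode, E°cell = E°(Cl₂/Cl⁻) − E°(Cr³⁺/Cr).
So E°(Cr³⁺/Cr) = E°(Cl₂/Cl⁻) − E°cell = (+1.36) − (+2.100) = -0.74 V.

-0.74 V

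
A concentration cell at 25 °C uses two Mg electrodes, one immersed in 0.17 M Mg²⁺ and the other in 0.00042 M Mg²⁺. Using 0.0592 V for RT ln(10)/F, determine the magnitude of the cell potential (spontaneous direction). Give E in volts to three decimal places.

For a concentration cell E°cell = 0. The 0.17 M side is the cathode (reduction is favoured where [Mg²⁺] is higher).
With n = 2, E = −(0.0592/2) log([Mg²⁺]ₐₙ/[Mg²⁺]꜀ₐₜ) = −(0.0592/2) log(0.00042/0.17) = −(0.0592/2)(-2.607) = +0.077 V.

+0.077 V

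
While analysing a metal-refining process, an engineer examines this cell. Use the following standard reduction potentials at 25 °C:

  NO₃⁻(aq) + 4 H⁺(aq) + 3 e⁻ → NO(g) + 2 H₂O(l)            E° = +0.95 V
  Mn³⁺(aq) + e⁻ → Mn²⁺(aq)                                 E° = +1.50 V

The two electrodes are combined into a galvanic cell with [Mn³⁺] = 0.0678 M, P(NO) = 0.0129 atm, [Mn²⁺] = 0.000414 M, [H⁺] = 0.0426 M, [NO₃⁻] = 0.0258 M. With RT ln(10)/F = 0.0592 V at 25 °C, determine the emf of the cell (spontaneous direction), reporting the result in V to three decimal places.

Mn³⁺/Mn²⁺ is the cathode (higher E°), NO₃⁻/NO the anode: E°cell = +1.50 − (+0.95) = +0.55 V, n = 3.
Overall: 3 Mn³⁺(aq) + NO(g) + 2 H₂O(l) → 3 Mn²⁺(aq) + NO₃⁻(aq) + 4 H⁺(aq)
Q = [Mn²⁺]^3·[NO₃⁻]·[H⁺]^4 / ([Mn³⁺]^3·P(NO)); log Q = -11.824.
E = E° − (0.0592/n) log Q = +0.55 − (0.0592/3)(-11.824) = +0.783 V.

+0.783 V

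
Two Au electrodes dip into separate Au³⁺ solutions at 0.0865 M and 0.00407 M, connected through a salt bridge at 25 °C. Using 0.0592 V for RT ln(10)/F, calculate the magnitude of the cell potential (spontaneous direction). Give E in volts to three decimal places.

+0.026 V

For a concentration cell E°cell = 0. The 0.0865 M side is the cathode (reduction is favoured where [Au³⁺] is higher).
With n = 3, E = −(0.0592/3) log([Au³⁺]ₐₙ/[Au³⁺]꜀ₐₜ) = −(0.0592/3) log(0.00407/0.0865) = −(0.0592/3)(-1.327) = +0.026 V.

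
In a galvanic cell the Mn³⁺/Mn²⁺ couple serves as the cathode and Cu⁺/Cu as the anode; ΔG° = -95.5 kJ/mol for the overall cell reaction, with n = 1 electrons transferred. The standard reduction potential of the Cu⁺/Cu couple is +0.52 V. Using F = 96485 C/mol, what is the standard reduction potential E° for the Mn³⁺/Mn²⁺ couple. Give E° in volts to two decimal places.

E°cell = −ΔG°/(nF) = −(-95.5×10³)/((1)(96485)) = +0.990 V.
Since Mn³⁺/Mn²⁺ is the cathode and Cu⁺/Cu the anode, E°cell = E°(Mn³⁺/Mn²⁺) − E°(Cu⁺/Cu).
So E°(Mn³⁺/Mn²⁺) = E°cell + E°(Cu⁺/Cu) = +0.990 + (+0.52) = +1.51 V.

+1.51 V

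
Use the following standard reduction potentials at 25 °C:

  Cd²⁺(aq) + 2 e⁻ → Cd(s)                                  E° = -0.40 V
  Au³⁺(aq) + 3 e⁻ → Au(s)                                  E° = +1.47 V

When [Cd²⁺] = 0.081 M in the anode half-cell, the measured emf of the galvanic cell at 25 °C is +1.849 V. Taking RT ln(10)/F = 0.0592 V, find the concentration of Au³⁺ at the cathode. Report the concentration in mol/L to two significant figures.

0.0020 M

Au³⁺/Au is the cathode, Cd²⁺/Cd the anode: E°cell = +1.87 V, n = 6.
Overall reaction: 2 Au³⁺(aq) + 3 Cd(s) → 2 Au(s) + 3 Cd²⁺(aq); Q = [Cd²⁺]^3/[Au³⁺]^2.
From E = E° − (0.0592/n) log Q: log Q = (E° − E)·n/0.0592 = (+1.87 − (+1.849))·6/0.0592 = 2.1284.
So 2·log[Au³⁺] = 3·log(0.081) − log Q = -3.2745 − (2.1284) = -5.4029; log[Au³⁺] = -5.4029 / 2 = -2.7014; [Au³⁺] = 10^(-2.7014) ≈ 0.0020 M.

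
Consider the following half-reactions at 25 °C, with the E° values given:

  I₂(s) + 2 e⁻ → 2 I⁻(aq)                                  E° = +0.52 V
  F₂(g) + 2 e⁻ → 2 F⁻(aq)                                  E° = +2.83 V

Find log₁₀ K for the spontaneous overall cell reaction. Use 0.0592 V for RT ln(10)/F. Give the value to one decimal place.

Cathode: F₂/F⁻; anode: I₂/I⁻. E°cell = +2.31 V, n = 2.
log K = nE°cell / 0.0592 = (2)(+2.31) / 0.0592 = 78.0.

78.0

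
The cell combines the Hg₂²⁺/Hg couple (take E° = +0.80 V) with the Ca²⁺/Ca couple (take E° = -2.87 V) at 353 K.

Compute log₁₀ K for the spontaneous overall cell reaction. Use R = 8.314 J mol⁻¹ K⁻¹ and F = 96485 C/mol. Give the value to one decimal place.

104.8

Cathode: Hg₂²⁺/Hg; anode: Ca²⁺/Ca. E°cell = (+0.80) − (-2.87) = +3.67 V, with n = 2.
ΔG° = −nFE° = −RT ln K, so ln K = nFE°/(RT) = (2)(96485)(+3.67) / ((8.314)(353)) = 241.308.
log₁₀ K = 241.308 / ln 10 = 104.8.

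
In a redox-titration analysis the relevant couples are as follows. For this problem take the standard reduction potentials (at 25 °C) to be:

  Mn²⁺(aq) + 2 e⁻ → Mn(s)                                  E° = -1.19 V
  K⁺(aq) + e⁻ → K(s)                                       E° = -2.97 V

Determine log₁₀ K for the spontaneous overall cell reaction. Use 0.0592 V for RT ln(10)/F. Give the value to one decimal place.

Cathode: Mn²⁺/Mn; anode: K⁺/K. E°cell = +1.78 V, n = 2.
log K = nE°cell / 0.0592 = (2)(+1.78) / 0.0592 = 60.1.

60.1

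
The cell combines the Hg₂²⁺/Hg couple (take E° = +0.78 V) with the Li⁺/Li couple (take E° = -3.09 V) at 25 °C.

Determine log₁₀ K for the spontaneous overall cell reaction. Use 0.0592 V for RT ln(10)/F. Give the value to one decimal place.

Cathode: Hg₂²⁺/Hg; anode: Li⁺/Li. E°cell = +3.87 V, n = 2.
log K = nE°cell / 0.0592 = (2)(+3.87) / 0.0592 = 130.7.

130.7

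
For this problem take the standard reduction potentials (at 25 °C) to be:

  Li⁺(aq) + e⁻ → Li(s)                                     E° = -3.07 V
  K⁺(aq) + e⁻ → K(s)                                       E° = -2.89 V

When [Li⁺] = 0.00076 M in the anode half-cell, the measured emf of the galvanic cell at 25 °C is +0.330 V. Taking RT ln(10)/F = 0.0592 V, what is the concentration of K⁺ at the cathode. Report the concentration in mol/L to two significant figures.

K⁺/K is the cathode, Li⁺/Li the anode: E°cell = +0.18 V, n = 1.
Overall reaction: K⁺(aq) + Li(s) → K(s) + Li⁺(aq); Q = [Li⁺]^1/[K⁺]^1.
From E = E° − (0.0592/n) log Q: log Q = (E° − E)·n/0.0592 = (+0.18 − (+0.330))·1/0.0592 = -2.5338.
So 1·log[K⁺] = 1·log(0.00076) − log Q = -3.1192 − (-2.5338) = -0.5854; [K⁺] = 10^(-0.5854) ≈ 0.26 M.

0.26 M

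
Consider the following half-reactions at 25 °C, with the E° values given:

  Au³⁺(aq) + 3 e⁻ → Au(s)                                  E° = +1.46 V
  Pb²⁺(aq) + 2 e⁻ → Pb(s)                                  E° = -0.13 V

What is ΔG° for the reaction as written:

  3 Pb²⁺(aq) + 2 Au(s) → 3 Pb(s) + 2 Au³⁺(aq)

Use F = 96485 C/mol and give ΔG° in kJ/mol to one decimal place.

+920.5 kJ/mol

As written, Pb²⁺/Pb is reduced (cathode) and Au³⁺/Au is oxidised (anode), so E°cell = (-0.13) − (+1.46) = -1.59 V.
Balancing electrons gives n = 6.
ΔG° = −nFE° = −(6)(96485)(-1.59) = 920,467 J = +920.5 kJ/mol.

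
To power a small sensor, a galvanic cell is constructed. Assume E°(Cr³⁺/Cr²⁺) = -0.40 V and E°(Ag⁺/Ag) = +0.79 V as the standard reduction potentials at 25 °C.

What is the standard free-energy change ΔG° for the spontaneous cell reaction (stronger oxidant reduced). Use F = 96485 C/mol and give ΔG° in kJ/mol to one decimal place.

Ag⁺/Ag (E° = +0.79 V) is the cathode; Cr³⁺/Cr²⁺ (E° = -0.40 V) is the anode, so E°cell = +1.19 V.
Balancing electrons gives n = 1 (lcm of 1 and 1).
ΔG° = −nFE° = −(1)(96485)(+1.19) = -114,817 J = -114.8 kJ/mol.

-114.8 kJ/mol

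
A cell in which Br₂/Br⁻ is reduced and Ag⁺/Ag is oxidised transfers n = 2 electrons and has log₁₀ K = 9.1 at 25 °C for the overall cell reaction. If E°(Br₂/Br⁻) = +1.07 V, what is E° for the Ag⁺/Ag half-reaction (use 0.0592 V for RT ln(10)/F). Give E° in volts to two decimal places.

E°cell = (0.0592/n)·log K = (0.0592/2)(9.1) = +0.269 V.
Since Br₂/Br⁻ is the cathode and Ag⁺/Ag the anode, E°cell = E°(Br₂/Br⁻) − E°(Ag⁺/Ag).
So E°(Ag⁺/Ag) = E°(Br₂/Br⁻) − E°cell = (+1.07) − (+0.269) = +0.80 V.

+0.80 V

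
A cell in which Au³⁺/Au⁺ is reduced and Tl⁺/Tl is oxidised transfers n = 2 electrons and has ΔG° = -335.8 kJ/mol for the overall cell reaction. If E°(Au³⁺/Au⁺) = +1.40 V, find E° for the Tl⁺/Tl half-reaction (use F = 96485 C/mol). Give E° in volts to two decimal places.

-0.34 V

E°cell = −ΔG°/(nF) = −(-335.8×10³)/((2)(96485)) = +1.740 V.
Since Au³⁺/Au⁺ is the cathode and Tl⁺/Tl the anode, E°cell = E°(Au³⁺/Au⁺) − E°(Tl⁺/Tl).
So E°(Tl⁺/Tl) = E°(Au³⁺/Au⁺) − E°cell = (+1.40) − (+1.740) = -0.34 V.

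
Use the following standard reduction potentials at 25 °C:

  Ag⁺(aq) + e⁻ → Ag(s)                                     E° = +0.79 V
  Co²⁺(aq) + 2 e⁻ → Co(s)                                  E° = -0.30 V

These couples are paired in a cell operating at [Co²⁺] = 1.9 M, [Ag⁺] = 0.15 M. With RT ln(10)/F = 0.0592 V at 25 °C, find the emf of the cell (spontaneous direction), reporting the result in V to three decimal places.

+1.033 V

Ag⁺/Ag is the cathode (higher E°), Co²⁺/Co the anode: E°cell = +0.79 − (-0.30) = +1.09 V, n = 2.
Overall: 2 Ag⁺(aq) + Co(s) → 2 Ag(s) + Co²⁺(aq)
Q = [Co²⁺] / ([Ag⁺]^2); log Q = 1.927.
E = E° − (0.0592/n) log Q = +1.09 − (0.0592/2)(1.927) = +1.033 V.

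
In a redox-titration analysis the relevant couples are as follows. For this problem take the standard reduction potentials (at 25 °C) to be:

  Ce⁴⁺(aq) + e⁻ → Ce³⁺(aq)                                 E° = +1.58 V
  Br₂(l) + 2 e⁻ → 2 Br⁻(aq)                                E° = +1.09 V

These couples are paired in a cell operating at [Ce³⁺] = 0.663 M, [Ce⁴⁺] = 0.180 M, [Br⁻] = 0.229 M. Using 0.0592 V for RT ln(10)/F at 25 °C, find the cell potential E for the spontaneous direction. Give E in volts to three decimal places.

Ce⁴⁺/Ce³⁺ is the cathode (higher E°), Br₂/Br⁻ the anode: E°cell = +1.58 − (+1.09) = +0.49 V, n = 2.
Overall: 2 Ce⁴⁺(aq) + 2 Br⁻(aq) → 2 Ce³⁺(aq) + Br₂(l)
Q = [Ce³⁺]^2 / ([Ce⁴⁺]^2·[Br⁻]^2); log Q = 2.413.
E = E° − (0.0592/n) log Q = +0.49 − (0.0592/2)(2.413) = +0.419 V.

+0.419 V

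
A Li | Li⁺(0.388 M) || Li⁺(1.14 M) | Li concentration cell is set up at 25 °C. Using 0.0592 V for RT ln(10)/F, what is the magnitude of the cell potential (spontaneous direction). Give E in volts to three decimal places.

+0.028 V

For a concentration cell E°cell = 0. The 1.14 M side is the cathode (reduction is favoured where [Li⁺] is higher).
With n = 1, E = −(0.0592/1) log([Li⁺]ₐₙ/[Li⁺]꜀ₐₜ) = −(0.0592/1) log(0.388/1.14) = −(0.0592/1)(-0.468) = +0.028 V.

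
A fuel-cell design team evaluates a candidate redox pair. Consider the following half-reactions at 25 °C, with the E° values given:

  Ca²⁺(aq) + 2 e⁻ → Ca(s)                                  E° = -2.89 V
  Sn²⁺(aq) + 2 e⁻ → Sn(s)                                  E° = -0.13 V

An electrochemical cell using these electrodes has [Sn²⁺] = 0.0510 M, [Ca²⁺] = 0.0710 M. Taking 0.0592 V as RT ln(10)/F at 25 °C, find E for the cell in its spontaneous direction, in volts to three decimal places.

+2.756 V

Sn²⁺/Sn is the cathode (higher E°), Ca²⁺/Ca the anode: E°cell = -0.13 − (-2.89) = +2.76 V, n = 2.
Overall: Sn²⁺(aq) + Ca(s) → Sn(s) + Ca²⁺(aq)
Q = [Ca²⁺] / ([Sn²⁺]); log Q = 0.144.
E = E° − (0.0592/n) log Q = +2.76 − (0.0592/2)(0.144) = +2.756 V.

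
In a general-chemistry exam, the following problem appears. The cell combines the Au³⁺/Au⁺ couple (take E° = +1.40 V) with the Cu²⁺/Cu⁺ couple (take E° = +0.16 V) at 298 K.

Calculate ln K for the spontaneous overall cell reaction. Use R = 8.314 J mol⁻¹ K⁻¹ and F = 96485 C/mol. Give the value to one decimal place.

Cathode: Au³⁺/Au⁺; anode: Cu²⁺/Cu⁺. E°cell = (+1.40) − (+0.16) = +1.24 V, with n = 2.
ΔG° = −nFE° = −RT ln K, so ln K = nFE°/(RT) = (2)(96485)(+1.24) / ((8.314)(298)) = 96.580.

96.6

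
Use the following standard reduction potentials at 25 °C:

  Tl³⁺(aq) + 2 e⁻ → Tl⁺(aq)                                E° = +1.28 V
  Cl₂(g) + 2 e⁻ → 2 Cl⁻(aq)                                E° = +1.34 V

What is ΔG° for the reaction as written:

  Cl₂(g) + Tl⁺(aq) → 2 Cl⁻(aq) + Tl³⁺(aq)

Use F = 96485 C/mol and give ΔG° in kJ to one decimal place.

-11.6 kJ

As written, Cl₂/Cl⁻ is reduced (cathode) and Tl³⁺/Tl⁺ is oxidised (anode), so E°cell = (+1.34) − (+1.28) = +0.06 V.
Balancing electrons gives n = 2.
ΔG° = −nFE° = −(2)(96485)(+0.06) = -11,578 J = -11.6 kJ.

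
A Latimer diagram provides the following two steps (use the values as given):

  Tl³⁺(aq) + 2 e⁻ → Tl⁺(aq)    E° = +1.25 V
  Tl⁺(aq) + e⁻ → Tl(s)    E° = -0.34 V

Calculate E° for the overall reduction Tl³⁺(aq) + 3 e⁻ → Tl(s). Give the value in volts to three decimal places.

+0.720 V

Standard free energies of sequential steps add: ΔG°₃ = ΔG°₁ + ΔG°₂, so n₃E°₃ = n₁E°₁ + n₂E°₂.
E°₃ = (2×+1.25 + 1×-0.34) / 3 = (+2.160) / 3 = +0.720 V.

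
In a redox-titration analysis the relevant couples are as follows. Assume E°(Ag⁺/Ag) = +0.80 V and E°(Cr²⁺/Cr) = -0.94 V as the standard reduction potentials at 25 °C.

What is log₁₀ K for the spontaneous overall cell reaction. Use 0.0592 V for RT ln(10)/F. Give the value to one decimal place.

58.8

Cathode: Ag⁺/Ag; anode: Cr²⁺/Cr. E°cell = +1.74 V, n = 2.
log K = nE°cell / 0.0592 = (2)(+1.74) / 0.0592 = 58.8.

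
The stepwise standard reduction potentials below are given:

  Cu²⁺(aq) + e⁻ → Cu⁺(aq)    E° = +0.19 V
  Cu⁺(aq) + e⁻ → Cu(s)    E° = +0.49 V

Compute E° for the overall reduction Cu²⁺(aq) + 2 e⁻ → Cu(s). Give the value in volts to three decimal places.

+0.340 V

Adding the free-energy changes (−nFE°) of the two steps gives −n₃FE°₃ = −n₁FE°₁ − n₂FE°₂.
E°₃ = (1×+0.19 + 1×+0.49) / 2 = (+0.680) / 2 = +0.340 V.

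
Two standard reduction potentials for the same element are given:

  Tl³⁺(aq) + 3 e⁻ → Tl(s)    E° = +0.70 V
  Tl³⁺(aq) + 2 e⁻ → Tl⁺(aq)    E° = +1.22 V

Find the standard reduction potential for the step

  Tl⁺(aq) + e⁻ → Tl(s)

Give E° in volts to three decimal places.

-0.340 V

Sequential free energies add, so n₃E°₃ = n₁E°₁ + n₂E°₂.
With n₃ = 3, and the known step contributing 2×(+1.22) V, the unknown satisfies 1·E° = 3×(+0.70) − 2×(+1.22) = -0.340.
E° = -0.340 / 1 = -0.340 V.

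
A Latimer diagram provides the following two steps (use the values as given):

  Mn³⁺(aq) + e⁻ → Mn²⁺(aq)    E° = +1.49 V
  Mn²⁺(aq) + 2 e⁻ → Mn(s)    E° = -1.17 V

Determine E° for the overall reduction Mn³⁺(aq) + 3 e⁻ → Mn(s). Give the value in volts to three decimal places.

-0.283 V

Standard free energies of sequential steps add: ΔG°₃ = ΔG°₁ + ΔG°₂, so n₃E°₃ = n₁E°₁ + n₂E°₂.
E°₃ = (1×+1.49 + 2×-1.17) / 3 = (-0.850) / 3 = -0.283 V.
E° values themselves are not directly additive — weighting by electron count is essential.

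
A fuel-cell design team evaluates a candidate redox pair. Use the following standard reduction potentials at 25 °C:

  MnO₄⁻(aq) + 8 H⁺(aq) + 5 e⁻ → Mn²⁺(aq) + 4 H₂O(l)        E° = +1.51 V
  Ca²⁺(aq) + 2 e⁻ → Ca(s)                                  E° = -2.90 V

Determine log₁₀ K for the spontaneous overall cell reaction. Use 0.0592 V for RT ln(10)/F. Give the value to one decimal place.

744.9

Cathode: MnO₄⁻/Mn²⁺; anode: Ca²⁺/Ca. E°cell = +4.41 V, n = 10.
log K = nE°cell / 0.0592 = (10)(+4.41) / 0.0592 = 744.9.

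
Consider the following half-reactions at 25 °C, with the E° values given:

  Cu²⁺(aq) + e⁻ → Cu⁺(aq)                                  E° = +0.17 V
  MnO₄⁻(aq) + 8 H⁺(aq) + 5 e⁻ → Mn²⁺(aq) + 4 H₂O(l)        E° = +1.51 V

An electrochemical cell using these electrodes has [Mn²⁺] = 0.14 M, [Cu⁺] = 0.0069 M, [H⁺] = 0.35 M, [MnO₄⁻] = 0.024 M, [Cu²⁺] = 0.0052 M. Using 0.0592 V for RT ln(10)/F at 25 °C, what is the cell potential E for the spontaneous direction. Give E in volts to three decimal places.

+1.295 V

MnO₄⁻/Mn²⁺ is the cathode (higher E°), Cu²⁺/Cu⁺ the anode: E°cell = +1.51 − (+0.17) = +1.34 V, n = 5.
Overall: MnO₄⁻(aq) + 8 H⁺(aq) + 5 Cu⁺(aq) → Mn²⁺(aq) + 4 H₂O(l) + 5 Cu²⁺(aq)
Q = [Mn²⁺]·[Cu²⁺]^5 / ([MnO₄⁻]·[H⁺]^8·[Cu⁺]^5); log Q = 3.799.
E = E° − (0.0592/n) log Q = +1.34 − (0.0592/5)(3.799) = +1.295 V.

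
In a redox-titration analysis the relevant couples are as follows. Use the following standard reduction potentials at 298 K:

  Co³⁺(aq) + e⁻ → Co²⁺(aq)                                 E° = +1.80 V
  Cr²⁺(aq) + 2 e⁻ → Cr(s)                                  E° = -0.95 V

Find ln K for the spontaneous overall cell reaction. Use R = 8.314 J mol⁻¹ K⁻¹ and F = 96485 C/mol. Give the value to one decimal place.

Cathode: Co³⁺/Co²⁺; anode: Cr²⁺/Cr. E°cell = (+1.80) − (-0.95) = +2.75 V, with n = 2.
ΔG° = −nFE° = −RT ln K, so ln K = nFE°/(RT) = (2)(96485)(+2.75) / ((8.314)(298)) = 214.189.

214.2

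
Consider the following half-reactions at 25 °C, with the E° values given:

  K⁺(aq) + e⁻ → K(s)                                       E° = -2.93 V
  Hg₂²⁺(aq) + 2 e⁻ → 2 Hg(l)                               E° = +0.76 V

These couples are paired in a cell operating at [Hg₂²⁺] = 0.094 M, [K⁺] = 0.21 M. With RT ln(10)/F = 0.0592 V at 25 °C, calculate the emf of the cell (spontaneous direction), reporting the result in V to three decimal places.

+3.700 V

Hg₂²⁺/Hg is the cathode (higher E°), K⁺/K the anode: E°cell = +0.76 − (-2.93) = +3.69 V, n = 2.
Overall: Hg₂²⁺(aq) + 2 K(s) → 2 Hg(l) + 2 K⁺(aq)
Q = [K⁺]^2 / ([Hg₂²⁺]); log Q = -0.329.
E = E° − (0.0592/n) log Q = +3.69 − (0.0592/2)(-0.329) = +3.700 V.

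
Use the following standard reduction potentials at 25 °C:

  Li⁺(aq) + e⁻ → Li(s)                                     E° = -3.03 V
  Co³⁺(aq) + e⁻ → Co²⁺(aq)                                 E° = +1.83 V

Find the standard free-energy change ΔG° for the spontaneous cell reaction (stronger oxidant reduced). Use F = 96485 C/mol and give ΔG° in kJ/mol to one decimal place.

-468.9 kJ/mol

Co³⁺/Co²⁺ (E° = +1.83 V) is the cathode; Li⁺/Li (E° = -3.03 V) is the anode, so E°cell = +4.86 V.
Balancing electrons gives n = 1 (lcm of 1 and 1).
ΔG° = −nFE° = −(1)(96485)(+4.86) = -468,917 J = -468.9 kJ/mol.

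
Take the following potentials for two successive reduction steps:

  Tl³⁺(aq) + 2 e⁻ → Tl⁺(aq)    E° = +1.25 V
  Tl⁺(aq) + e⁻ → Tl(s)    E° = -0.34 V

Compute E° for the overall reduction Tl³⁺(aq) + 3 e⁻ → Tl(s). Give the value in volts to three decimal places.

+0.720 V

Standard free energies of sequential steps add: ΔG°₃ = ΔG°₁ + ΔG°₂, so n₃E°₃ = n₁E°₁ + n₂E°₂.
E°₃ = (2×+1.25 + 1×-0.34) / 3 = (+2.160) / 3 = +0.720 V.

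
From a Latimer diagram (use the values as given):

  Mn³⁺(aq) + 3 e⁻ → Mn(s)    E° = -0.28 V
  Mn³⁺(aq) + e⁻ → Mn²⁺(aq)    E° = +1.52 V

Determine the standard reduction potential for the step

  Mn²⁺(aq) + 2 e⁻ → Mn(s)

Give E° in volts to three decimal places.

-1.180 V

Sequential free energies add, so n₃E°₃ = n₁E°₁ + n₂E°₂.
With n₃ = 3, and the known step contributing 1×(+1.52) V, the unknown satisfies 2·E° = 3×(-0.28) − 1×(+1.52) = -2.360.
E° = -2.360 / 2 = -1.180 V.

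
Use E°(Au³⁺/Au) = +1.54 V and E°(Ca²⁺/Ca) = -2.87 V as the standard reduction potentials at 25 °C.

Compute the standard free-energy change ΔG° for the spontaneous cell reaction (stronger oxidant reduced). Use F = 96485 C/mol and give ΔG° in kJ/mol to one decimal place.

Au³⁺/Au (E° = +1.54 V) is the cathode; Ca²⁺/Ca (E° = -2.87 V) is the anode, so E°cell = +4.41 V.
Balancing electrons gives n = 6 (lcm of 3 and 2).
ΔG° = −nFE° = −(6)(96485)(+4.41) = -2,552,993 J = -2553.0 kJ/mol.

-2553.0 kJ/mol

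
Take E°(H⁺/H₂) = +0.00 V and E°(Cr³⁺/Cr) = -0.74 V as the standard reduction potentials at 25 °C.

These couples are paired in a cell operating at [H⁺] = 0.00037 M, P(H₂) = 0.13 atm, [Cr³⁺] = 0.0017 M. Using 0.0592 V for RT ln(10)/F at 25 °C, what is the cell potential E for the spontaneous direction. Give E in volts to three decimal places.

H⁺/H₂ is the cathode (higher E°), Cr³⁺/Cr the anode: E°cell = +0.00 − (-0.74) = +0.74 V, n = 6.
Overall: 6 H⁺(aq) + 2 Cr(s) → 3 H₂(g) + 2 Cr³⁺(aq)
Q = P(H₂)^3·[Cr³⁺]^2 / ([H⁺]^6); log Q = 12.394.
E = E° − (0.0592/n) log Q = +0.74 − (0.0592/6)(12.394) = +0.618 V.

+0.618 V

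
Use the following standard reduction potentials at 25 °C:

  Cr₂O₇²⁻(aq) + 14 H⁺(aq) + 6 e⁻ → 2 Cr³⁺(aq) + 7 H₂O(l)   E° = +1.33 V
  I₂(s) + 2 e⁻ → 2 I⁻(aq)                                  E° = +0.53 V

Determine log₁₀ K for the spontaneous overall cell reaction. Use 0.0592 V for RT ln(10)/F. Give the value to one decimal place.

Cathode: Cr₂O₇²⁻/Cr³⁺; anode: I₂/I⁻. E°cell = +0.80 V, n = 6.
log K = nE°cell / 0.0592 = (6)(+0.80) / 0.0592 = 81.1.

81.1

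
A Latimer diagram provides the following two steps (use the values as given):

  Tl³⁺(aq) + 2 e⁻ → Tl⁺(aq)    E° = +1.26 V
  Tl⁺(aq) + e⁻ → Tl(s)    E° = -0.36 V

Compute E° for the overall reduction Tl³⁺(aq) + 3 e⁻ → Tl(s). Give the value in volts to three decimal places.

Since ΔG° = −nFE° is additive over sequential reductions, n₃E°₃ = n₁E°₁ + n₂E°₂.
E°₃ = (2×+1.26 + 1×-0.36) / 3 = (+2.160) / 3 = +0.720 V.

+0.720 V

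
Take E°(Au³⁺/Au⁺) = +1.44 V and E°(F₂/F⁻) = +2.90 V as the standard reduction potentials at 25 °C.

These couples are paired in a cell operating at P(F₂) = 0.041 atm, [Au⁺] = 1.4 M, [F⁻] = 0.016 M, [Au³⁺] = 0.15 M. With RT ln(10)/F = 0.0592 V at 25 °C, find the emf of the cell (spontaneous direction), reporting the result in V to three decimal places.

F₂/F⁻ is the cathode (higher E°), Au³⁺/Au⁺ the anode: E°cell = +2.90 − (+1.44) = +1.46 V, n = 2.
Overall: F₂(g) + Au⁺(aq) → 2 F⁻(aq) + Au³⁺(aq)
Q = [F⁻]^2·[Au³⁺] / (P(F₂)·[Au⁺]); log Q = -3.175.
E = E° − (0.0592/n) log Q = +1.46 − (0.0592/2)(-3.175) = +1.554 V.

+1.554 V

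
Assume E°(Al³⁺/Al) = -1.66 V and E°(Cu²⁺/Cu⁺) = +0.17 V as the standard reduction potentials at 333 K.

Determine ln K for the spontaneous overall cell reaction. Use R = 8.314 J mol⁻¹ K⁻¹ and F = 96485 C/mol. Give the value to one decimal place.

Cathode: Cu²⁺/Cu⁺; anode: Al³⁺/Al. E°cell = (+0.17) − (-1.66) = +1.83 V, with n = 3.
ΔG° = −nFE° = −RT ln K, so ln K = nFE°/(RT) = (3)(96485)(+1.83) / ((8.314)(333)) = 191.328.

191.3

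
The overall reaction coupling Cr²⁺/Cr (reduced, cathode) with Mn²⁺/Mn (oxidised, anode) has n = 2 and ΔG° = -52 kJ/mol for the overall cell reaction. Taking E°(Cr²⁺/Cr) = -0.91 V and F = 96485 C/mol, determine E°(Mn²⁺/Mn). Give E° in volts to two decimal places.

-1.18 V

E°cell = −ΔG°/(nF) = −(-52×10³)/((2)(96485)) = +0.269 V.
Since Cr²⁺/Cr is the cathode and Mn²⁺/Mn the anode, E°cell = E°(Cr²⁺/Cr) − E°(Mn²⁺/Mn).
So E°(Mn²⁺/Mn) = E°(Cr²⁺/Cr) − E°cell = (-0.91) − (+0.269) = -1.18 V.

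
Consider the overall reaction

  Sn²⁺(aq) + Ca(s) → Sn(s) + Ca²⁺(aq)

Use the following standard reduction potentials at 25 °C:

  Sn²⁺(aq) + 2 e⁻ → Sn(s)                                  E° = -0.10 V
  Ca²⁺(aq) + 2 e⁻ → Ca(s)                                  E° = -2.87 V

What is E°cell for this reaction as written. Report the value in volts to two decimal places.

The Sn²⁺/Sn couple has the higher reduction potential, so it is the cathode; Ca²⁺/Ca is oxidised at the anode.
E°cell = E°(cathode) − E°(anode) = (-0.10) − (-2.87) = +2.77 V.

+2.77 V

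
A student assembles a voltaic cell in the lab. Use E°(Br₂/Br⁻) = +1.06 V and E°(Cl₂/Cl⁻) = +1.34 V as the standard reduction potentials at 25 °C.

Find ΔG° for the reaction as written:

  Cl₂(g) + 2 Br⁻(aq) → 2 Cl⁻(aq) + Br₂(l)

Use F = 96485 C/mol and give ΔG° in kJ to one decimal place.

-54.0 kJ

As written, Cl₂/Cl⁻ is reduced (cathode) and Br₂/Br⁻ is oxidised (anode), so E°cell = (+1.34) − (+1.06) = +0.28 V.
Balancing electrons gives n = 2.
ΔG° = −nFE° = −(2)(96485)(+0.28) = -54,032 J = -54.0 kJ.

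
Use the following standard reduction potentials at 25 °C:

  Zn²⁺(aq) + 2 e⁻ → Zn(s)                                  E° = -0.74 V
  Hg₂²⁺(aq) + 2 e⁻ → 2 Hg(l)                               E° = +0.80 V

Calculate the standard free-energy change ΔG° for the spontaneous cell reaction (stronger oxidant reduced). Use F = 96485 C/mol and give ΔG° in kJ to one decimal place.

-297.2 kJ

Hg₂²⁺/Hg (E° = +0.80 V) is the cathode; Zn²⁺/Zn (E° = -0.74 V) is the anode, so E°cell = +1.54 V.
Balancing electrons gives n = 2 (lcm of 2 and 2).
ΔG° = −nFE° = −(2)(96485)(+1.54) = -297,174 J = -297.2 kJ.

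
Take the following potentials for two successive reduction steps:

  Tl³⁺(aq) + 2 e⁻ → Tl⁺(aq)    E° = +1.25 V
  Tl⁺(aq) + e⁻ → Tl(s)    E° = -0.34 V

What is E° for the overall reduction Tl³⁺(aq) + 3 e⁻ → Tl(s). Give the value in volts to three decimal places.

+0.720 V

Adding the free-energy changes (−nFE°) of the two steps gives −n₃FE°₃ = −n₁FE°₁ − n₂FE°₂.
E°₃ = (2×+1.25 + 1×-0.34) / 3 = (+2.160) / 3 = +0.720 V.
E° values themselves are not directly additive — weighting by electron count is essential.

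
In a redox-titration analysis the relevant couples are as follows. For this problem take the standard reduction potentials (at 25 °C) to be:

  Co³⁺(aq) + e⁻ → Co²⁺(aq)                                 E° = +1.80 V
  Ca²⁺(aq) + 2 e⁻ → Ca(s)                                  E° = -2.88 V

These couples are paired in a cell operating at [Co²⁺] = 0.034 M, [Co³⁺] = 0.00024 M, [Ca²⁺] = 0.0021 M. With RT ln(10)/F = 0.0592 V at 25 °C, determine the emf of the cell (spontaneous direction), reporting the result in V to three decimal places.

+4.632 V

Co³⁺/Co²⁺ is the cathode (higher E°), Ca²⁺/Ca the anode: E°cell = +1.80 − (-2.88) = +4.68 V, n = 2.
Overall: 2 Co³⁺(aq) + Ca(s) → 2 Co²⁺(aq) + Ca²⁺(aq)
Q = [Co²⁺]^2·[Ca²⁺] / ([Co³⁺]^2); log Q = 1.625.
E = E° − (0.0592/n) log Q = +4.68 − (0.0592/2)(1.625) = +4.632 V.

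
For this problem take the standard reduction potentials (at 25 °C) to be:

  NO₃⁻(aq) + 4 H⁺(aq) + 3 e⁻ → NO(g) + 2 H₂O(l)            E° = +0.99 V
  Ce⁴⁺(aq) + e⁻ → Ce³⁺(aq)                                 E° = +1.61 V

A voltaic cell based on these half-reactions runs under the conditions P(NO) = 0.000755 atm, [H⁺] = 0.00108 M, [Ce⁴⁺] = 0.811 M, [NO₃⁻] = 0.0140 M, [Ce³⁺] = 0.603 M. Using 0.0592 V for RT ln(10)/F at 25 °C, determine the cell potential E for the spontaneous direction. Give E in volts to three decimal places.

+0.837 V

Ce⁴⁺/Ce³⁺ is the cathode (higher E°), NO₃⁻/NO the anode: E°cell = +1.61 − (+0.99) = +0.62 V, n = 3.
Overall: 3 Ce⁴⁺(aq) + NO(g) + 2 H₂O(l) → 3 Ce³⁺(aq) + NO₃⁻(aq) + 4 H⁺(aq)
Q = [Ce³⁺]^3·[NO₃⁻]·[H⁺]^4 / ([Ce⁴⁺]^3·P(NO)); log Q = -10.984.
E = E° − (0.0592/n) log Q = +0.62 − (0.0592/3)(-10.984) = +0.837 V.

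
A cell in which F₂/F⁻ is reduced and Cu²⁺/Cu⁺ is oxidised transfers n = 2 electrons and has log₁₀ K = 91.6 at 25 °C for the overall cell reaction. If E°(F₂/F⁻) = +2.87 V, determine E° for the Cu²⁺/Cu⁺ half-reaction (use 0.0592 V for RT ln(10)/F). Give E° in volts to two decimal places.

+0.16 V

E°cell = (0.0592/n)·log K = (0.0592/2)(91.6) = +2.711 V.
Since F₂/F⁻ is the cathode and Cu²⁺/Cu⁺ the anode, E°cell = E°(F₂/F⁻) − E°(Cu²⁺/Cu⁺).
So E°(Cu²⁺/Cu⁺) = E°(F₂/F⁻) − E°cell = (+2.87) − (+2.711) = +0.16 V.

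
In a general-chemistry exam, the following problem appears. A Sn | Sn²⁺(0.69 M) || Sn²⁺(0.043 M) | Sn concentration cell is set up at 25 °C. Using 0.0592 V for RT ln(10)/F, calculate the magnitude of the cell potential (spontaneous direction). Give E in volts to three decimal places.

+0.036 V

For a concentration cell E°cell = 0. The 0.69 M side is the cathode (reduction is favoured where [Sn²⁺] is higher).
With n = 2, E = −(0.0592/2) log([Sn²⁺]ₐₙ/[Sn²⁺]꜀ₐₜ) = −(0.0592/2) log(0.043/0.69) = −(0.0592/2)(-1.205) = +0.036 V.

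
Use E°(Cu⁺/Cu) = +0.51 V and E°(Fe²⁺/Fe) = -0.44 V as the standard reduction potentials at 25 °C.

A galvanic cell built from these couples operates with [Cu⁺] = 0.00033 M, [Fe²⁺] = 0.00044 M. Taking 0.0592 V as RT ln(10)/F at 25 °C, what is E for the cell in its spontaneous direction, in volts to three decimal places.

Cu⁺/Cu is the cathode (higher E°), Fe²⁺/Fe the anode: E°cell = +0.51 − (-0.44) = +0.95 V, n = 2.
Overall: 2 Cu⁺(aq) + Fe(s) → 2 Cu(s) + Fe²⁺(aq)
Q = [Fe²⁺] / ([Cu⁺]^2); log Q = 3.606.
E = E° − (0.0592/n) log Q = +0.95 − (0.0592/2)(3.606) = +0.843 V.

+0.843 V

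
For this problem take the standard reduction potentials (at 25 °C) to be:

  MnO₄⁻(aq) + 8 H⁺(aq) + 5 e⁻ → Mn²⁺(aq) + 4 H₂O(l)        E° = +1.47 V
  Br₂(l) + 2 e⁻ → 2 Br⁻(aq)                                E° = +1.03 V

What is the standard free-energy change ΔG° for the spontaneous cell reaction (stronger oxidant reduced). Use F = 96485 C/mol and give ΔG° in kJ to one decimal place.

-424.5 kJ

MnO₄⁻/Mn²⁺ (E° = +1.47 V) is the cathode; Br₂/Br⁻ (E° = +1.03 V) is the anode, so E°cell = +0.44 V.
Balancing electrons gives n = 10 (lcm of 5 and 2).
ΔG° = −nFE° = −(10)(96485)(+0.44) = -424,534 J = -424.5 kJ.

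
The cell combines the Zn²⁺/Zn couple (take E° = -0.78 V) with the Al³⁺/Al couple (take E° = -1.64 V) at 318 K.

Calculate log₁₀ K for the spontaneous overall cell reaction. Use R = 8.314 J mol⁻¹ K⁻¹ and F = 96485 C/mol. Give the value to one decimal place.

81.8

Cathode: Zn²⁺/Zn; anode: Al³⁺/Al. E°cell = (-0.78) − (-1.64) = +0.86 V, with n = 6.
ΔG° = −nFE° = −RT ln K, so ln K = nFE°/(RT) = (6)(96485)(+0.86) / ((8.314)(318)) = 188.310.
log₁₀ K = 188.310 / ln 10 = 81.8.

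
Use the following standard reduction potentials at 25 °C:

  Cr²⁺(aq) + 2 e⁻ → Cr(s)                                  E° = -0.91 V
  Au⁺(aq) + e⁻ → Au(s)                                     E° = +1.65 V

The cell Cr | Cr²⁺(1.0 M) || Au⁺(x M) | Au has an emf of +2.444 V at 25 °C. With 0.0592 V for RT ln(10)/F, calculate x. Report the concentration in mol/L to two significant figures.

0.011 M

Au⁺/Au is the cathode, Cr²⁺/Cr the anode: E°cell = +2.56 V, n = 2.
Overall reaction: 2 Au⁺(aq) + Cr(s) → 2 Au(s) + Cr²⁺(aq); Q = [Cr²⁺]^1/[Au⁺]^2.
From E = E° − (0.0592/n) log Q: log Q = (E° − E)·n/0.0592 = (+2.56 − (+2.444))·2/0.0592 = 3.9189.
So 2·log[Au⁺] = 1·log(1) − log Q = 0.0000 − (3.9189) = -3.9189; log[Au⁺] = -3.9189 / 2 = -1.9594; [Au⁺] = 10^(-1.9594) ≈ 0.011 M.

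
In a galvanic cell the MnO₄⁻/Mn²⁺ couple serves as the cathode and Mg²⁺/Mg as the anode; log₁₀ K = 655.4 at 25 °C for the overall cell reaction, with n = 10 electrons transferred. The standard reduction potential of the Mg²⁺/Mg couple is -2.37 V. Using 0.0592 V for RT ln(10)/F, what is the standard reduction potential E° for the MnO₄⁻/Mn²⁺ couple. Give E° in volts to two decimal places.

+1.51 V

E°cell = (0.0592/n)·log K = (0.0592/10)(655.4) = +3.880 V.
Since MnO₄⁻/Mn²⁺ is the cathode and Mg²⁺/Mg the anode, E°cell = E°(MnO₄⁻/Mn²⁺) − E°(Mg²⁺/Mg).
So E°(MnO₄⁻/Mn²⁺) = E°cell + E°(Mg²⁺/Mg) = +3.880 + (-2.37) = +1.51 V.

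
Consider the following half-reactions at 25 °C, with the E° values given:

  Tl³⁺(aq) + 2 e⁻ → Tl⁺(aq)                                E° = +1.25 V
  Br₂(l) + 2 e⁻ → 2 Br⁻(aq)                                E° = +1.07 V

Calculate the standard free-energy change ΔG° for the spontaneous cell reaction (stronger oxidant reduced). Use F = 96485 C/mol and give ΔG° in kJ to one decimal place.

Tl³⁺/Tl⁺ (E° = +1.25 V) is the cathode; Br₂/Br⁻ (E° = +1.07 V) is the anode, so E°cell = +0.18 V.
Balancing electrons gives n = 2 (lcm of 2 and 2).
ΔG° = −nFE° = −(2)(96485)(+0.18) = -34,735 J = -34.7 kJ.

-34.7 kJ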